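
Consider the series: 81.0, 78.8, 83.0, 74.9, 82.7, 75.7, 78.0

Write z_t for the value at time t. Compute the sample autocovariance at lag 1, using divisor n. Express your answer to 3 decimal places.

Mean z̄ = (81.0 + 78.8 + 83.0 + 74.9 + 82.7 + 75.7 + 78.0)/7 = 79.1571
Deviations: 1.8429, -0.3571, 3.8429, -4.2571, 3.5429, -3.4571, -1.1571
Σ_{t=1}^{6}(z_t−z̄)(z_{t+1}−z̄) = -41.7204
γ_1 = -41.7204 / 7 = -5.960

-5.960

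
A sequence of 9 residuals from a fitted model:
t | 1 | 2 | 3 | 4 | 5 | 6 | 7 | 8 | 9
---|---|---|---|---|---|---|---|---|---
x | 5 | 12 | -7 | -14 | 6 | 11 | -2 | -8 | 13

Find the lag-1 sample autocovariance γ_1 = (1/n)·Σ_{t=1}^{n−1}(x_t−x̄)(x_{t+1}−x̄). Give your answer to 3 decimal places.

-5.956

Mean x̄ = (5 + 12 − 7 − 14 + 6 + 11 − 2 − 8 + 13)/9 = 1.7778
Σ_{t=1}^{8}(x_t−x̄)(x_{t+1}−x̄) = -53.6049
γ_1 = -53.6049 / 9 = -5.956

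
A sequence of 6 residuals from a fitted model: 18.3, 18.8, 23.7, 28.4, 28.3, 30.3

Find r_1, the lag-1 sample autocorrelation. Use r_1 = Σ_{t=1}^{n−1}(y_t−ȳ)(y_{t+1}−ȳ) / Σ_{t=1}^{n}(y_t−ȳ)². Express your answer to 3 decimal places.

0.545

Mean ȳ = (18.3 + 18.8 + 23.7 + 28.4 + 28.3 + 30.3)/6 = 24.6333
Deviations from mean: -6.3333, -5.8333, -0.9333, 3.7667, 3.6667, 5.6667
Σ(y_t−ȳ)(y_{t+1}−ȳ) = (36.9444) + (5.4444) + (-3.5156) + (13.8111) + (20.7778) = 73.4622
Denominator Σ(y_t−ȳ)² = 134.7533
r_1 = 73.4622 / 134.7533 = 0.545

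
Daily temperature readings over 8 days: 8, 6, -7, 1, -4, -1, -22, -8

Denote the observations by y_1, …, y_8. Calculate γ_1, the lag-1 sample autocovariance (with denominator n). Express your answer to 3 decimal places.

Mean ȳ = (8 + 6 − 7 + 1 − 4 − 1 − 22 − 8)/8 = -3.3750
Σ_{t=1}^{7}(y_t−ȳ)(y_{t+1}−ȳ) = 94.4844
γ_1 = 94.4844 / 8 = 11.811

11.811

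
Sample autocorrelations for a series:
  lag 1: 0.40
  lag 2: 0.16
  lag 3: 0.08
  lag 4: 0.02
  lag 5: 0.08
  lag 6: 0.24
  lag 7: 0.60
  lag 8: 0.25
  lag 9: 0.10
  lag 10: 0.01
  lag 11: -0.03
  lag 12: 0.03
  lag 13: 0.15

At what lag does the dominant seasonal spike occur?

The largest autocorrelation is r_7 = 0.60; the remaining lags stay at or below 0.40. The elevated value at lag 1 (0.40), dropping to 0.16 at lag 2, reflects decaying short-term dependence rather than seasonality.
The dominant spike at lag 7 indicates a seasonal period of 7.

7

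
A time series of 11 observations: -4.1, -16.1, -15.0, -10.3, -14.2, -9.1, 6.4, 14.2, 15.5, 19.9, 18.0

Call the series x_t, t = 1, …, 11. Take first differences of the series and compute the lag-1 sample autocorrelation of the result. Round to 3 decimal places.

First differences Δx: -12.0, 1.1, 4.7, -3.9, 5.1, 15.5, 7.8, 1.3, 4.4, -1.9
Mean of differences = 2.2100
Numerator Σ(Δx_t−Δx̄)(Δx_{t+1}−Δx̄) = 76.7559
Denominator Σ(Δx_t−Δx̄)² = 485.4290
r_1(Δx) = 76.7559 / 485.4290 = 0.158

0.158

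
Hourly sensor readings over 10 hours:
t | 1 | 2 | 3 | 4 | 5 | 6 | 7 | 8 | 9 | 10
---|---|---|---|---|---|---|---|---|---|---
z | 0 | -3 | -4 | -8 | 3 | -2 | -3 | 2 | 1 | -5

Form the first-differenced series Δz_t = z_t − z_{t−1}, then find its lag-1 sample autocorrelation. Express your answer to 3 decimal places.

First differences Δz: -3, -1, -4, 11, -5, -1, 5, -1, -6
Mean of differences = -0.5556
Numerator Σ(Δz_t−Δz̄)(Δz_{t+1}−Δz̄) = -89.0864
Denominator Σ(Δz_t−Δz̄)² = 232.2222
r_1(Δz) = -89.0864 / 232.2222 = -0.384

-0.384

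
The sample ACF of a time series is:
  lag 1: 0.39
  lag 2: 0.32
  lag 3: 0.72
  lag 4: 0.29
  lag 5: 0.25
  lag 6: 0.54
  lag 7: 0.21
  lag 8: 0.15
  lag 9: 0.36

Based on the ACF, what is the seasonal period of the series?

The largest autocorrelation is r_3 = 0.72, with a weaker echo at lag 6 (0.54); the remaining lags stay at or below 0.39. The elevated value at lag 1 (0.39), dropping to 0.32 at lag 2, reflects decaying short-term dependence rather than seasonality.
The dominant spike at lag 3 indicates a seasonal period of 3.

3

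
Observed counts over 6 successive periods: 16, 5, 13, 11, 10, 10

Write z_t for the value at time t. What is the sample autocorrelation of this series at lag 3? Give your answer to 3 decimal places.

0.059

Mean z̄ = (16 + 5 + 13 + 11 + 10 + 10)/6 = 10.8333
Σ(z_t−z̄)(z_{t+3}−z̄) = (0.8611) + (4.8611) + (-1.8056) = 3.9167
Denominator Σ(z_t−z̄)² = 66.8333
r_3 = 3.9167 / 66.8333 = 0.059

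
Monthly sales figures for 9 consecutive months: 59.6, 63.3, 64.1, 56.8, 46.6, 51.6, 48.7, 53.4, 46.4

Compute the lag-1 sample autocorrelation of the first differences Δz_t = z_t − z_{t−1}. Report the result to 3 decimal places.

First differences Δz: 3.7, 0.8, -7.3, -10.2, 5.0, -2.9, 4.7, -7.0
Mean of differences = -1.6500
Numerator Σ(Δz_t−Δz̄)(Δz_{t+1}−Δz̄) = -59.5075
Denominator Σ(Δz_t−Δz̄)² = 254.3800
r_1(Δz) = -59.5075 / 254.3800 = -0.234

-0.234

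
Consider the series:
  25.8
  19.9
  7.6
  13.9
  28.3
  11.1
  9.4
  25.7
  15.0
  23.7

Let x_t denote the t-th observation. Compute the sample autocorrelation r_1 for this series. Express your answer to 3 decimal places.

Mean x̄ = (25.8 + 19.9 + 7.6 + 13.9 + 28.3 + 11.1 + 9.4 + 25.7 + 15.0 + 23.7)/10 = 18.0400
Numerator Σ_{t=1}^{9}(x_t−x̄)(x_{t+1}−x̄) = -122.1576
Denominator Σ(x_t−x̄)² = 517.8440
r_1 = -122.1576 / 517.8440 = -0.236

-0.236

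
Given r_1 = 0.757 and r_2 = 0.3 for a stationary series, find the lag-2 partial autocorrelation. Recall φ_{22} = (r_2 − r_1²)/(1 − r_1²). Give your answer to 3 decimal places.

φ_{22} = (r_2 − r_1²) / (1 − r_1²)
r_1² = (0.757)² = 0.573049
Numerator = 0.3 − 0.5730 = -0.2730; denominator = 1 − 0.5730 = 0.4270
φ_{22} = -0.2730 / 0.4270 = -0.640

-0.640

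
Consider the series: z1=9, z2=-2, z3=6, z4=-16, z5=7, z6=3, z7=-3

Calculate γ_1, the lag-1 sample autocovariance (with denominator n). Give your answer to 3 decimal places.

-32.169

Mean z̄ = (9 − 2 + 6 − 16 + 7 + 3 − 3)/7 = 0.5714
Deviations: 8.4286, -2.5714, 5.4286, -16.5714, 6.4286, 2.4286, -3.5714
Σ_{t=1}^{6}(z_t−z̄)(z_{t+1}−z̄) = -225.1837
γ_1 = -225.1837 / 7 = -32.169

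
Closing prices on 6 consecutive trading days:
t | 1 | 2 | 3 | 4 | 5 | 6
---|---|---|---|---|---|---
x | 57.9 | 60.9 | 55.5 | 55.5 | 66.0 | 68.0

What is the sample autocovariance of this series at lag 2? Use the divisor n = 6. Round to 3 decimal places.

Mean x̄ = (57.9 + 60.9 + 55.5 + 55.5 + 66.0 + 68.0)/6 = 60.6333
Deviations: -2.7333, 0.2667, -5.1333, -5.1333, 5.3667, 7.3667
Σ_{t=1}^{4}(x_t−x̄)(x_{t+2}−x̄) = -52.7022
γ_2 = -52.7022 / 6 = -8.784

-8.784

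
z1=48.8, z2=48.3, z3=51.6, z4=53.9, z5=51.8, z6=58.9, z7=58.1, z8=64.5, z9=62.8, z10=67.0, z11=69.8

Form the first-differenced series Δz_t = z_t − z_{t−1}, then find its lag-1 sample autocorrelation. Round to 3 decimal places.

First differences Δz: -0.5, 3.3, 2.3, -2.1, 7.1, -0.8, 6.4, -1.7, 4.2, 2.8
Mean of differences = 2.1000
Numerator Σ(Δz_t−Δz̄)(Δz_{t+1}−Δz̄) = -74.5400
Denominator Σ(Δz_t−Δz̄)² = 97.1200
r_1(Δz) = -74.5400 / 97.1200 = -0.768

-0.768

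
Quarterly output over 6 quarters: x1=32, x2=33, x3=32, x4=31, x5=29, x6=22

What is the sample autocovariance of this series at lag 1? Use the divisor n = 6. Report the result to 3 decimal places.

Mean x̄ = (32 + 33 + 32 + 31 + 29 + 22)/6 = 29.8333
Deviations: 2.1667, 3.1667, 2.1667, 1.1667, -0.8333, -7.8333
Σ_{t=1}^{5}(x_t−x̄)(x_{t+1}−x̄) = 21.8056
γ_1 = 21.8056 / 6 = 3.634

3.634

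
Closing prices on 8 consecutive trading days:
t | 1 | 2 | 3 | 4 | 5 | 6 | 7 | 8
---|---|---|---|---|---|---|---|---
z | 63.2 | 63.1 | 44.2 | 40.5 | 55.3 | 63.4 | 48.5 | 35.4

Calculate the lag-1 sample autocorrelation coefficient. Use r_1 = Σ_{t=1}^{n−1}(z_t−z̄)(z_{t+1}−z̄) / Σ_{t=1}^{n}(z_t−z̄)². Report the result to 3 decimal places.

Mean z̄ = (63.2 + 63.1 + 44.2 + 40.5 + 55.3 + 63.4 + 48.5 + 35.4)/8 = 51.7000
Deviations from mean: 11.5000, 11.4000, -7.5000, -11.2000, 3.6000, 11.7000, -3.2000, -16.3000
Σ(z_t−z̄)(z_{t+1}−z̄) = (131.1000) + (-85.5000) + (84.0000) + (-40.3200) + (42.1200) + (-37.4400) + (52.1600) = 146.1200
Denominator Σ(z_t−z̄)² = 869.6800
r_1 = 146.1200 / 869.6800 = 0.168

0.168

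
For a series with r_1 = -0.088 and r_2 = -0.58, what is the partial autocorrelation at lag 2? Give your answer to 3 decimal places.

φ_{22} = (r_2 − r_1²) / (1 − r_1²)
r_1² = (-0.088)² = 0.007744
Numerator = -0.58 − 0.0077 = -0.5877; denominator = 1 − 0.0077 = 0.9923
φ_{22} = -0.5877 / 0.9923 = -0.592

-0.592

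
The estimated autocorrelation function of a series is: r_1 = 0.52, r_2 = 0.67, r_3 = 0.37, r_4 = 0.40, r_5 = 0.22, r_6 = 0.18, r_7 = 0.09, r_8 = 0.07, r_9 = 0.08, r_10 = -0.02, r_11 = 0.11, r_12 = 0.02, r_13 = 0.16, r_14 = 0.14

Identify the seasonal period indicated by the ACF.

2

The largest autocorrelation is r_2 = 0.67; the remaining lags stay at or below 0.52.
The dominant spike at lag 2 indicates a seasonal period of 2.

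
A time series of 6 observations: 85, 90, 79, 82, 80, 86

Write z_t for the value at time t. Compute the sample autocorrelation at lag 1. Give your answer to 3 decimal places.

-0.185

Mean z̄ = (85 + 90 + 79 + 82 + 80 + 86)/6 = 83.6667
Deviations from mean: 1.3333, 6.3333, -4.6667, -1.6667, -3.6667, 2.3333
Σ(z_t−z̄)(z_{t+1}−z̄) = (8.4444) + (-29.5556) + (7.7778) + (6.1111) + (-8.5556) = -15.7778
Denominator Σ(z_t−z̄)² = 85.3333
r_1 = -15.7778 / 85.3333 = -0.185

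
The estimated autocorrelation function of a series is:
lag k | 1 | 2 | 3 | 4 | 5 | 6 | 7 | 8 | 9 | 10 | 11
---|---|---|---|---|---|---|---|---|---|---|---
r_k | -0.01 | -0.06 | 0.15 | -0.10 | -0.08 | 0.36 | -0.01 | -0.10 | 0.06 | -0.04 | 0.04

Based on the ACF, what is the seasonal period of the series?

The largest autocorrelation is r_6 = 0.36; the remaining lags stay at or below 0.15.
The dominant spike at lag 6 indicates a seasonal period of 6.

6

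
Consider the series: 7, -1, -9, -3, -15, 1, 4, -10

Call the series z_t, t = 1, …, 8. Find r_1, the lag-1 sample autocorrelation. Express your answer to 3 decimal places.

-0.157

Mean z̄ = (7 − 1 − 9 − 3 − 15 + 1 + 4 − 10)/8 = -3.2500
Deviations from mean: 10.2500, 2.2500, -5.7500, 0.2500, -11.7500, 4.2500, 7.2500, -6.7500
Σ(z_t−z̄)(z_{t+1}−z̄) = (23.0625) + (-12.9375) + (-1.4375) + (-2.9375) + (-49.9375) + (30.8125) + (-48.9375) = -62.3125
Denominator Σ(z_t−z̄)² = 397.5000
r_1 = -62.3125 / 397.5000 = -0.157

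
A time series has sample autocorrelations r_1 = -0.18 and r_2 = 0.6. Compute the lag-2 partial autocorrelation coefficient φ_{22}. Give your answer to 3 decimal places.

0.587

φ_{22} = (r_2 − r_1²) / (1 − r_1²)
r_1² = (-0.18)² = 0.0324
Numerator = 0.6 − 0.0324 = 0.5676; denominator = 1 − 0.0324 = 0.9676
φ_{22} = 0.5676 / 0.9676 = 0.587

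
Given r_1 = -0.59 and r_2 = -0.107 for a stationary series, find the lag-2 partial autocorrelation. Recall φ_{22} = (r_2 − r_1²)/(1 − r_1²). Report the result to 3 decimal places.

-0.698

φ_{22} = (r_2 − r_1²) / (1 − r_1²)
r_1² = (-0.59)² = 0.3481
Numerator = -0.107 − 0.3481 = -0.4551; denominator = 1 − 0.3481 = 0.6519
φ_{22} = -0.4551 / 0.6519 = -0.698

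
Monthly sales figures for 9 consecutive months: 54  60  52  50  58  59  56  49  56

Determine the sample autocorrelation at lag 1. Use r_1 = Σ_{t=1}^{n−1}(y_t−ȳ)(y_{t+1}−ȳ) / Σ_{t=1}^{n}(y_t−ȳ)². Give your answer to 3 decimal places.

Mean ȳ = (54 + 60 + 52 + 50 + 58 + 59 + 56 + 49 + 56)/9 = 54.8889
Numerator Σ_{t=1}^{8}(y_t−ȳ)(y_{t+1}−ȳ) = -16.1235
Denominator Σ(y_t−ȳ)² = 122.8889
r_1 = -16.1235 / 122.8889 = -0.131

-0.131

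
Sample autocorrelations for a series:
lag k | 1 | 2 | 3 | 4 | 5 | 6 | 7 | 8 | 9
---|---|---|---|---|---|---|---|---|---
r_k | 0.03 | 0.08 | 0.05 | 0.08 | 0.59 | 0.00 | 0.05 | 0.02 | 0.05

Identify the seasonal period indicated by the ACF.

The largest autocorrelation is r_5 = 0.59; the remaining lags stay at or below 0.08.
The dominant spike at lag 5 indicates a seasonal period of 5.

5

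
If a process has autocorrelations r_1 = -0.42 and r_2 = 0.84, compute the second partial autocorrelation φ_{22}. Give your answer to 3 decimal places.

0.806

φ_{22} = (r_2 − r_1²) / (1 − r_1²)
r_1² = (-0.42)² = 0.1764
Numerator = 0.84 − 0.1764 = 0.6636; denominator = 1 − 0.1764 = 0.8236
φ_{22} = 0.6636 / 0.8236 = 0.806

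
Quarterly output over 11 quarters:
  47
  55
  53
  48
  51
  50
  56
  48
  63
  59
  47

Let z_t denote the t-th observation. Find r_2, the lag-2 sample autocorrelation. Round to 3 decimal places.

Mean z̄ = (47 + 55 + 53 + 48 + 51 + 50 + 56 + 48 + 63 + 59 + 47)/11 = 52.4545
Numerator Σ_{t=1}^{9}(z_t−z̄)(z_{t+2}−z̄) = -47.6860
Denominator Σ(z_t−z̄)² = 280.7273
r_2 = -47.6860 / 280.7273 = -0.170

-0.170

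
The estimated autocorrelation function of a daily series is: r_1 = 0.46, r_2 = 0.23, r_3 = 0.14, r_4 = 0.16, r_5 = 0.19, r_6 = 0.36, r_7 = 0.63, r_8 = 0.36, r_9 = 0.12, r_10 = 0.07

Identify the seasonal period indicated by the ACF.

The largest autocorrelation is r_7 = 0.63; the remaining lags stay at or below 0.46. The elevated value at lag 1 (0.46), dropping to 0.23 at lag 2, reflects decaying short-term dependence rather than seasonality.
The dominant spike at lag 7 indicates a seasonal period of 7.

7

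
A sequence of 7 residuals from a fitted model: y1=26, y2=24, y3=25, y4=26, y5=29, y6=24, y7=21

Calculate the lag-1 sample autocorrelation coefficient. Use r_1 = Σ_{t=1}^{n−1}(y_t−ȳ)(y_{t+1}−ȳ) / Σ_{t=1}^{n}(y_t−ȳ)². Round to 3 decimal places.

0.083

Mean ȳ = (26 + 24 + 25 + 26 + 29 + 24 + 21)/7 = 25.0000
Deviations from mean: 1.0000, -1.0000, 0.0000, 1.0000, 4.0000, -1.0000, -4.0000
Σ(y_t−ȳ)(y_{t+1}−ȳ) = (-1.0000) + (0.0000) + (0.0000) + (4.0000) + (-4.0000) + (4.0000) = 3.0000
Denominator Σ(y_t−ȳ)² = 36.0000
r_1 = 3.0000 / 36.0000 = 0.083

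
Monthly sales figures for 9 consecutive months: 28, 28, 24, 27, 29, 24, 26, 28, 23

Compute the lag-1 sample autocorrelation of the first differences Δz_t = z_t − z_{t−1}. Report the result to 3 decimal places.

First differences Δz: 0, -4, 3, 2, -5, 2, 2, -5
Mean of differences = -0.6250
Numerator Σ(Δz_t−Δz̄)(Δz_{t+1}−Δz̄) = -32.3906
Denominator Σ(Δz_t−Δz̄)² = 83.8750
r_1(Δz) = -32.3906 / 83.8750 = -0.386

-0.386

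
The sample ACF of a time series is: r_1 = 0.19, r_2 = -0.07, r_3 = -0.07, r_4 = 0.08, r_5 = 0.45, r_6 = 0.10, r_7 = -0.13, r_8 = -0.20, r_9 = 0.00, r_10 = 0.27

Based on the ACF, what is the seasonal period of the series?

The largest autocorrelation is r_5 = 0.45, with a weaker echo at lag 10 (0.27); the remaining lags stay at or below 0.19.
The dominant spike at lag 5 indicates a seasonal period of 5.

5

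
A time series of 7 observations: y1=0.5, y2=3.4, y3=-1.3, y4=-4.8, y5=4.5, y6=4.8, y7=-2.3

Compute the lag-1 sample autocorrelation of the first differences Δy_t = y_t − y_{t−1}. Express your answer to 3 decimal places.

-0.160

First differences Δy: 2.9, -4.7, -3.5, 9.3, 0.3, -7.1
Mean of differences = -0.4667
Numerator Σ(Δy_t−Δȳ)(Δy_{t+1}−Δȳ) = -28.6344
Denominator Σ(Δy_t−Δȳ)² = 178.4333
r_1(Δy) = -28.6344 / 178.4333 = -0.160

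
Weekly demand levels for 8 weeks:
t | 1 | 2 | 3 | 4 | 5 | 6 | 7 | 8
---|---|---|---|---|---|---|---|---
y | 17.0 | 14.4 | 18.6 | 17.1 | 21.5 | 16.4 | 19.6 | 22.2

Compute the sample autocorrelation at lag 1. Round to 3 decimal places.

-0.075

Mean ȳ = (17.0 + 14.4 + 18.6 + 17.1 + 21.5 + 16.4 + 19.6 + 22.2)/8 = 18.3500
Σ(y_t−ȳ)(y_{t+1}−ȳ) = (5.3325) + (-0.9875) + (-0.3125) + (-3.9375) + (-6.1425) + (-2.4375) + (4.8125) = -3.6725
Denominator Σ(y_t−ȳ)² = 49.1600
r_1 = -3.6725 / 49.1600 = -0.075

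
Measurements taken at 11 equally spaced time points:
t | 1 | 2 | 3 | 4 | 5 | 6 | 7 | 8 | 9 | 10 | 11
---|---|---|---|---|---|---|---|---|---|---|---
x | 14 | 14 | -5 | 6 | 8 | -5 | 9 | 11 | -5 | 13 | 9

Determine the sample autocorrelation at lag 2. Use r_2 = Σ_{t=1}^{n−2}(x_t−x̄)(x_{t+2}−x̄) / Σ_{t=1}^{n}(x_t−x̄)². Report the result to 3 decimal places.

-0.314

Mean x̄ = (14 + 14 − 5 + 6 + 8 − 5 + 9 + 11 − 5 + 13 + 9)/11 = 6.2727
Numerator Σ_{t=1}^{9}(x_t−x̄)(x_{t+2}−x̄) = -183.8760
Denominator Σ(x_t−x̄)² = 586.1818
r_2 = -183.8760 / 586.1818 = -0.314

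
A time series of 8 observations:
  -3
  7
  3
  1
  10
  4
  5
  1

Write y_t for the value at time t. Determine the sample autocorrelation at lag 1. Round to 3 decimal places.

Mean ȳ = (-3 + 7 + 3 + 1 + 10 + 4 + 5 + 1)/8 = 3.5000
Deviations from mean: -6.5000, 3.5000, -0.5000, -2.5000, 6.5000, 0.5000, 1.5000, -2.5000
Numerator Σ_{t=1}^{7}(y_t−ȳ)(y_{t+1}−ȳ) = -39.2500
Denominator Σ(y_t−ȳ)² = 112.0000
r_1 = -39.2500 / 112.0000 = -0.350

-0.350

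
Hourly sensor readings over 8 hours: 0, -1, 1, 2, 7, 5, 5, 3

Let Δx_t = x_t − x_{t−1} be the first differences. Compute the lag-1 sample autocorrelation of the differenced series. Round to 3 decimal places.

-0.206

First differences Δx: -1, 2, 1, 5, -2, 0, -2
Mean of differences = 0.4286
Numerator Σ(Δx_t−Δx̄)(Δx_{t+1}−Δx̄) = -7.7551
Denominator Σ(Δx_t−Δx̄)² = 37.7143
r_1(Δx) = -7.7551 / 37.7143 = -0.206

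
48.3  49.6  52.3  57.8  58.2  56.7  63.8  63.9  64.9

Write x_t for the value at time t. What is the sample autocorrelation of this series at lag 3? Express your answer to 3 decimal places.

-0.012

Mean x̄ = (48.3 + 49.6 + 52.3 + 57.8 + 58.2 + 56.7 + 63.8 + 63.9 + 64.9)/9 = 57.2778
Σ(x_t−x̄)(x_{t+3}−x̄) = (-4.6884) + (-7.0806) + (2.8760) + (3.4060) + (6.1072) + (-4.4040) = -3.7837
Denominator Σ(x_t−x̄)² = 310.2756
r_3 = -3.7837 / 310.2756 = -0.012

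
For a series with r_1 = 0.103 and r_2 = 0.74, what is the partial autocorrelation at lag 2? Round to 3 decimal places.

0.737

φ_{22} = (r_2 − r_1²) / (1 − r_1²)
r_1² = (0.103)² = 0.010609
Numerator = 0.74 − 0.0106 = 0.7294; denominator = 1 − 0.0106 = 0.9894
φ_{22} = 0.7294 / 0.9894 = 0.737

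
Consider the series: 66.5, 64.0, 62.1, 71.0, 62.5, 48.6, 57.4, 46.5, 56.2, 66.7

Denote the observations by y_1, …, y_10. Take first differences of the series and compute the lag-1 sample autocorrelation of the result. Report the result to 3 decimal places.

-0.254

First differences Δy: -2.5, -1.9, 8.9, -8.5, -13.9, 8.8, -10.9, 9.7, 10.5
Mean of differences = 0.0222
Numerator Σ(Δy_t−Δȳ)(Δy_{t+1}−Δȳ) = -191.6072
Denominator Σ(Δy_t−Δȳ)² = 755.1156
r_1(Δy) = -191.6072 / 755.1156 = -0.254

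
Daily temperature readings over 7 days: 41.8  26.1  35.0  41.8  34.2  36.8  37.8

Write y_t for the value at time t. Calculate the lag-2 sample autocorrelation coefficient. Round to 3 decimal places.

-0.351

Mean ȳ = (41.8 + 26.1 + 35.0 + 41.8 + 34.2 + 36.8 + 37.8)/7 = 36.2143
Deviations from mean: 5.5857, -10.1143, -1.2143, 5.5857, -2.0143, 0.5857, 1.5857
Numerator Σ_{t=1}^{5}(y_t−ȳ)(y_{t+2}−ȳ) = -60.7547
Denominator Σ(y_t−ȳ)² = 173.0886
r_2 = -60.7547 / 173.0886 = -0.351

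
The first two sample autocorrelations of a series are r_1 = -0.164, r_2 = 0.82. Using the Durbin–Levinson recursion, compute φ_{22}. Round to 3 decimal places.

φ_{22} = (r_2 − r_1²) / (1 − r_1²)
r_1² = (-0.164)² = 0.026896
Numerator = 0.82 − 0.0269 = 0.7931; denominator = 1 − 0.0269 = 0.9731
φ_{22} = 0.7931 / 0.9731 = 0.815

0.815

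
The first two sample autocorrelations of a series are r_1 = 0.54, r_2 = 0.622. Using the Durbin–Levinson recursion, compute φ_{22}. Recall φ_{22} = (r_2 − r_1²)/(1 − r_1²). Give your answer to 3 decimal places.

φ_{22} = (r_2 − r_1²) / (1 − r_1²)
r_1² = (0.54)² = 0.2916
Numerator = 0.622 − 0.2916 = 0.3304; denominator = 1 − 0.2916 = 0.7084
φ_{22} = 0.3304 / 0.7084 = 0.466

0.466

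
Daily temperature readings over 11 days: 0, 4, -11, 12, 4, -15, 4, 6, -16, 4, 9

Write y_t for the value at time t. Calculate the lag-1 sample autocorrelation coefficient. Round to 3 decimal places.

-0.375

Mean ȳ = (0 + 4 − 11 + 12 + 4 − 15 + 4 + 6 − 16 + 4 + 9)/11 = 0.0909
Numerator Σ_{t=1}^{10}(y_t−ȳ)(y_{t+1}−ȳ) = -347.2810
Denominator Σ(y_t−ȳ)² = 926.9091
r_1 = -347.2810 / 926.9091 = -0.375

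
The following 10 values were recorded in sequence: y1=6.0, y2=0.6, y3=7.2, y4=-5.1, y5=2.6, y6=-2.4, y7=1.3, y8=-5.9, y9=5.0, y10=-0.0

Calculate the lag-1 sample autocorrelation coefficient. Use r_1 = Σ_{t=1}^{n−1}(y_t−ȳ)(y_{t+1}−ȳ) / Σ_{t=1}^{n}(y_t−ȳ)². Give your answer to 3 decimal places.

-0.515

Mean ȳ = (6.0 + 0.6 + 7.2 − 5.1 + 2.6 − 2.4 + 1.3 − 5.9 + 5.0 − 0.0)/10 = 0.9300
Numerator Σ_{t=1}^{9}(y_t−ȳ)(y_{t+1}−ȳ) = -92.5239
Denominator Σ(y_t−ȳ)² = 179.5810
r_1 = -92.5239 / 179.5810 = -0.515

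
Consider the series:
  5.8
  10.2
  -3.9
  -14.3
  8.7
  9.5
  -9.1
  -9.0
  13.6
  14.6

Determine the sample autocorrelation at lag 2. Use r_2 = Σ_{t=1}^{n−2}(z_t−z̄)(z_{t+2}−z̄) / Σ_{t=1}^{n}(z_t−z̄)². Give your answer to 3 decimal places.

Mean z̄ = (5.8 + 10.2 − 3.9 − 14.3 + 8.7 + 9.5 − 9.1 − 9.0 + 13.6 + 14.6)/10 = 2.6100
Numerator Σ_{t=1}^{8}(z_t−z̄)(z_{t+2}−z̄) = -724.4732
Denominator Σ(z_t−z̄)² = 1017.1290
r_2 = -724.4732 / 1017.1290 = -0.712

-0.712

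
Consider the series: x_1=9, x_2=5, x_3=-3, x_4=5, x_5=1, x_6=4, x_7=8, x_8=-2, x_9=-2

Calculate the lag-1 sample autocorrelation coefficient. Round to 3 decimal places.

Mean x̄ = (9 + 5 − 3 + 5 + 1 + 4 + 8 − 2 − 2)/9 = 2.7778
Numerator Σ_{t=1}^{8}(x_t−x̄)(x_{t+1}−x̄) = -13.7160
Denominator Σ(x_t−x̄)² = 159.5556
r_1 = -13.7160 / 159.5556 = -0.086

-0.086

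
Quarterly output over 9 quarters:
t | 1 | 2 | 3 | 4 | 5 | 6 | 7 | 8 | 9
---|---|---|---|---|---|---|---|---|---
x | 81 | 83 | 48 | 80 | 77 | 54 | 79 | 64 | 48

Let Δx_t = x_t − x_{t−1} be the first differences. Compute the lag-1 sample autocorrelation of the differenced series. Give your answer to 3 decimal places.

-0.538

First differences Δx: 2, -35, 32, -3, -23, 25, -15, -16
Mean of differences = -4.1250
Numerator Σ(Δx_t−Δx̄)(Δx_{t+1}−Δx̄) = -2022.3906
Denominator Σ(Δx_t−Δx̄)² = 3760.8750
r_1(Δx) = -2022.3906 / 3760.8750 = -0.538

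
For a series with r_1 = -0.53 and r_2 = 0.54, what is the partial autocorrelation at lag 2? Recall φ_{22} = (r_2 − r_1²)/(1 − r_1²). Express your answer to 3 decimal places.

φ_{22} = (r_2 − r_1²) / (1 − r_1²)
r_1² = (-0.53)² = 0.2809
Numerator = 0.54 − 0.2809 = 0.2591; denominator = 1 − 0.2809 = 0.7191
φ_{22} = 0.2591 / 0.7191 = 0.360

0.360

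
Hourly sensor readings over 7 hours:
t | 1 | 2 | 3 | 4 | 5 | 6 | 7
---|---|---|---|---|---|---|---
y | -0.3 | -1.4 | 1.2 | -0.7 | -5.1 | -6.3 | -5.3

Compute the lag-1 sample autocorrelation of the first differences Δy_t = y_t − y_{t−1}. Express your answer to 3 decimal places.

First differences Δy: -1.1, 2.6, -1.9, -4.4, -1.2, 1.0
Mean of differences = -0.8333
Numerator Σ(Δy_t−Δȳ)(Δy_{t+1}−Δȳ) = -0.1378
Denominator Σ(Δy_t−Δȳ)² = 29.2133
r_1(Δy) = -0.1378 / 29.2133 = -0.005

-0.005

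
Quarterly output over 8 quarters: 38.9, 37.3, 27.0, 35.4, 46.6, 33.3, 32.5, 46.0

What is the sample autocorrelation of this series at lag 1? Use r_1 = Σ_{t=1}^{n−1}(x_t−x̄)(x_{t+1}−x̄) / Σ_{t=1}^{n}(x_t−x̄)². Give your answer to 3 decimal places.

Mean x̄ = (38.9 + 37.3 + 27.0 + 35.4 + 46.6 + 33.3 + 32.5 + 46.0)/8 = 37.1250
Σ(x_t−x̄)(x_{t+1}−x̄) = (0.3106) + (-1.7719) + (17.4656) + (-16.3444) + (-36.2419) + (17.6906) + (-41.0469) = -59.9381
Denominator Σ(x_t−x̄)² = 313.2350
r_1 = -59.9381 / 313.2350 = -0.191

-0.191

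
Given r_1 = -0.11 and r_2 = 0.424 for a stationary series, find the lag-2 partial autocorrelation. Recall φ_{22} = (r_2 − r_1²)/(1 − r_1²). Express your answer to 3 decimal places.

0.417

φ_{22} = (r_2 − r_1²) / (1 − r_1²)
r_1² = (-0.11)² = 0.0121
Numerator = 0.424 − 0.0121 = 0.4119; denominator = 1 − 0.0121 = 0.9879
φ_{22} = 0.4119 / 0.9879 = 0.417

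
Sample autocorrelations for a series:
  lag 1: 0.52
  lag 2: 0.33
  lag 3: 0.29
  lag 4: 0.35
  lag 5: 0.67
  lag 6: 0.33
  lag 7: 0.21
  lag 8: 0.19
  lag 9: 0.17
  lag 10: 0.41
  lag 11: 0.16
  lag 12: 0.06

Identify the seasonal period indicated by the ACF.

The largest autocorrelation is r_5 = 0.67; the remaining lags stay at or below 0.52. The elevated value at lag 1 (0.52), dropping to 0.33 at lag 2, reflects decaying short-term dependence rather than seasonality.
The dominant spike at lag 5 indicates a seasonal period of 5.

5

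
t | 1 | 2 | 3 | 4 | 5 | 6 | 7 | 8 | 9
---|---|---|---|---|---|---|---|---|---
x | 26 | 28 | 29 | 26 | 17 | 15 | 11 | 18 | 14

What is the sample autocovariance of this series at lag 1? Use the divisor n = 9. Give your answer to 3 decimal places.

Mean x̄ = (26 + 28 + 29 + 26 + 17 + 15 + 11 + 18 + 14)/9 = 20.4444
Σ_{t=1}^{8}(x_t−x̄)(x_{t+1}−x̄) = 244.0247
γ_1 = 244.0247 / 9 = 27.114

27.114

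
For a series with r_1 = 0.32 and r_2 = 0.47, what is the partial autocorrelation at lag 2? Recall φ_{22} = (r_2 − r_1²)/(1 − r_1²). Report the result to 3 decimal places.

0.410

φ_{22} = (r_2 − r_1²) / (1 − r_1²)
r_1² = (0.32)² = 0.1024
Numerator = 0.47 − 0.1024 = 0.3676; denominator = 1 − 0.1024 = 0.8976
φ_{22} = 0.3676 / 0.8976 = 0.410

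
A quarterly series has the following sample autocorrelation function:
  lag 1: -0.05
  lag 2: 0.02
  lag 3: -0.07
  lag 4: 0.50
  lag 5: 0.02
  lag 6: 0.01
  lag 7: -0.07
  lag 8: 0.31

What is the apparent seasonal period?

The largest autocorrelation is r_4 = 0.50, with a weaker echo at lag 8 (0.31); the remaining lags stay at or below 0.02.
The dominant spike at lag 4 indicates a seasonal period of 4.

4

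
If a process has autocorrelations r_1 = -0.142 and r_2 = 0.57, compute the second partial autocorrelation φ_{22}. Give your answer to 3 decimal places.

φ_{22} = (r_2 − r_1²) / (1 − r_1²)
r_1² = (-0.142)² = 0.020164
Numerator = 0.57 − 0.0202 = 0.5498; denominator = 1 − 0.0202 = 0.9798
φ_{22} = 0.5498 / 0.9798 = 0.561

0.561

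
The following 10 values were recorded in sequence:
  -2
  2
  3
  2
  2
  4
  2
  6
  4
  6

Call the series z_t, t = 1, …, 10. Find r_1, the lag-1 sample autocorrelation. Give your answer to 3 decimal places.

0.145

Mean z̄ = (-2 + 2 + 3 + 2 + 2 + 4 + 2 + 6 + 4 + 6)/10 = 2.9000
Numerator Σ_{t=1}^{9}(z_t−z̄)(z_{t+1}−z̄) = 7.0900
Denominator Σ(z_t−z̄)² = 48.9000
r_1 = 7.0900 / 48.9000 = 0.145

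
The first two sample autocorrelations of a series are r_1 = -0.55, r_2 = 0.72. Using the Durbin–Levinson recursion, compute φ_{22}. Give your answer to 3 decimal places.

0.599

φ_{22} = (r_2 − r_1²) / (1 − r_1²)
r_1² = (-0.55)² = 0.3025
Numerator = 0.72 − 0.3025 = 0.4175; denominator = 1 − 0.3025 = 0.6975
φ_{22} = 0.4175 / 0.6975 = 0.599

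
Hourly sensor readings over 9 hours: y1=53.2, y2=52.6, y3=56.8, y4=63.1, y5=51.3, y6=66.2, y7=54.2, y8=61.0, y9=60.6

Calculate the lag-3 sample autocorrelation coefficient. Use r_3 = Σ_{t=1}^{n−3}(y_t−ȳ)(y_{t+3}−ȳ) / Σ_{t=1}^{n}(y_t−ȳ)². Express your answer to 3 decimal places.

Mean ȳ = (53.2 + 52.6 + 56.8 + 63.1 + 51.3 + 66.2 + 54.2 + 61.0 + 60.6)/9 = 57.6667
Σ(y_t−ȳ)(y_{t+3}−ȳ) = (-24.2689) + (32.2578) + (-7.3956) + (-18.8356) + (-21.2222) + (25.0311) = -14.4333
Denominator Σ(y_t−ȳ)² = 220.9800
r_3 = -14.4333 / 220.9800 = -0.065

-0.065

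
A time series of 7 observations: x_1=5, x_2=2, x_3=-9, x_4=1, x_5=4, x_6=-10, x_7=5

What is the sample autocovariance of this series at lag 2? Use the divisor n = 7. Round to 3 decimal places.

Mean x̄ = (5 + 2 − 9 + 1 + 4 − 10 + 5)/7 = -0.2857
Deviations: 5.2857, 2.2857, -8.7143, 1.2857, 4.2857, -9.7143, 5.2857
Σ_{t=1}^{5}(x_t−x̄)(x_{t+2}−x̄) = -70.3061
γ_2 = -70.3061 / 7 = -10.044

-10.044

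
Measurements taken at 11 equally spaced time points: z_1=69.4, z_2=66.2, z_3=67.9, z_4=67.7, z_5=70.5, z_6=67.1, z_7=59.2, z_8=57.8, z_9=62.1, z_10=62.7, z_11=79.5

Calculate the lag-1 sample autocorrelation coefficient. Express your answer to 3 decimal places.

Mean z̄ = (69.4 + 66.2 + 67.9 + 67.7 + 70.5 + 67.1 + 59.2 + 57.8 + 62.1 + 62.7 + 79.5)/11 = 66.3727
Numerator Σ_{t=1}^{10}(z_t−z̄)(z_{t+1}−z̄) = 70.1020
Denominator Σ(z_t−z̄)² = 359.8618
r_1 = 70.1020 / 359.8618 = 0.195

0.195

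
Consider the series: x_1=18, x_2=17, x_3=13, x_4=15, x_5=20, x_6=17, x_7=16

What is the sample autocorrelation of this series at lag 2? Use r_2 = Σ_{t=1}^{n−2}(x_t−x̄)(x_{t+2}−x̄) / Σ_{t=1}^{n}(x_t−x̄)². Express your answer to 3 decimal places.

Mean x̄ = (18 + 17 + 13 + 15 + 20 + 17 + 16)/7 = 16.5714
Deviations from mean: 1.4286, 0.4286, -3.5714, -1.5714, 3.4286, 0.4286, -0.5714
Σ(x_t−x̄)(x_{t+2}−x̄) = (-5.1020) + (-0.6735) + (-12.2449) + (-0.6735) + (-1.9592) = -20.6531
Denominator Σ(x_t−x̄)² = 29.7143
r_2 = -20.6531 / 29.7143 = -0.695

-0.695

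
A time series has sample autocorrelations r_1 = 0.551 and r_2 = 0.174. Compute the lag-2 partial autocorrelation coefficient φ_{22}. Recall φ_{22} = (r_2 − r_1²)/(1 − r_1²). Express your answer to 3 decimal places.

φ_{22} = (r_2 − r_1²) / (1 − r_1²)
r_1² = (0.551)² = 0.303601
Numerator = 0.174 − 0.3036 = -0.1296; denominator = 1 − 0.3036 = 0.6964
φ_{22} = -0.1296 / 0.6964 = -0.186

-0.186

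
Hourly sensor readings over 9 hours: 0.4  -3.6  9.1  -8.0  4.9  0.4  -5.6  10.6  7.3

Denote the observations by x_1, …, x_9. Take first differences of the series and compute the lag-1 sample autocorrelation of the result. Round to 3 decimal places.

-0.712

First differences Δx: -4.0, 12.7, -17.1, 12.9, -4.5, -6.0, 16.2, -3.3
Mean of differences = 0.8625
Numerator Σ(Δx_t−Δx̄)(Δx_{t+1}−Δx̄) = -683.2614
Denominator Σ(Δx_t−Δx̄)² = 959.7388
r_1(Δx) = -683.2614 / 959.7388 = -0.712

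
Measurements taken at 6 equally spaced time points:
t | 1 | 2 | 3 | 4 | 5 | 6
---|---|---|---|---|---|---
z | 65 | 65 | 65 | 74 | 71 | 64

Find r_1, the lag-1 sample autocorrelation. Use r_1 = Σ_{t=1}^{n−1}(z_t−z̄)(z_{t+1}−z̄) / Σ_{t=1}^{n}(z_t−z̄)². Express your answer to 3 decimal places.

0.089

Mean z̄ = (65 + 65 + 65 + 74 + 71 + 64)/6 = 67.3333
Deviations from mean: -2.3333, -2.3333, -2.3333, 6.6667, 3.6667, -3.3333
Numerator Σ_{t=1}^{5}(z_t−z̄)(z_{t+1}−z̄) = 7.5556
Denominator Σ(z_t−z̄)² = 85.3333
r_1 = 7.5556 / 85.3333 = 0.089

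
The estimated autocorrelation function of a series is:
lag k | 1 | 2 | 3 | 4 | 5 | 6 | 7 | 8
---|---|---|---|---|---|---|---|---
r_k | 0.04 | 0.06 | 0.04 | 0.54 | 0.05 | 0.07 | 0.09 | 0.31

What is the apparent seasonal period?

The largest autocorrelation is r_4 = 0.54, with a weaker echo at lag 8 (0.31); the remaining lags stay at or below 0.09.
The dominant spike at lag 4 indicates a seasonal period of 4.

4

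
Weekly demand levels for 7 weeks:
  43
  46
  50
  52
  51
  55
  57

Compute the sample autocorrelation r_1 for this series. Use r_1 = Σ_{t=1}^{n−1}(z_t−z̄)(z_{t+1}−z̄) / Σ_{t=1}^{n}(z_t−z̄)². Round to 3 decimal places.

Mean z̄ = (43 + 46 + 50 + 52 + 51 + 55 + 57)/7 = 50.5714
Σ(z_t−z̄)(z_{t+1}−z̄) = (34.6122) + (2.6122) + (-0.8163) + (0.6122) + (1.8980) + (28.4694) = 67.3878
Denominator Σ(z_t−z̄)² = 141.7143
r_1 = 67.3878 / 141.7143 = 0.476

0.476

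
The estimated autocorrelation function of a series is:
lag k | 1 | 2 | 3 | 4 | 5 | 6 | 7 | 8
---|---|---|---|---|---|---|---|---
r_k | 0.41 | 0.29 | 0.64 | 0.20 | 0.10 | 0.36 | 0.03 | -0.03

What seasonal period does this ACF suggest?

The largest autocorrelation is r_3 = 0.64; the remaining lags stay at or below 0.41. The elevated value at lag 1 (0.41), dropping to 0.29 at lag 2, reflects decaying short-term dependence rather than seasonality.
The dominant spike at lag 3 indicates a seasonal period of 3.

3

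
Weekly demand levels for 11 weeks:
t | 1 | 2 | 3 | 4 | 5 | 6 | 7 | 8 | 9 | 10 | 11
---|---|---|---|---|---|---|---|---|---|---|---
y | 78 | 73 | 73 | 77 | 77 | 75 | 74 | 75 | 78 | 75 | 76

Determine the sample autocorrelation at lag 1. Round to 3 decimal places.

-0.104

Mean ȳ = (78 + 73 + 73 + 77 + 77 + 75 + 74 + 75 + 78 + 75 + 76)/11 = 75.5455
Numerator Σ_{t=1}^{10}(y_t−ȳ)(y_{t+1}−ȳ) = -3.3884
Denominator Σ(y_t−ȳ)² = 32.7273
r_1 = -3.3884 / 32.7273 = -0.104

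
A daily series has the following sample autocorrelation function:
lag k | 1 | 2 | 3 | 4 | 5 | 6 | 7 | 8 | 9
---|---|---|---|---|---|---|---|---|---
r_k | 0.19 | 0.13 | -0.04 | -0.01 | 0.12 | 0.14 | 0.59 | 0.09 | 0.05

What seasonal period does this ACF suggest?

The largest autocorrelation is r_7 = 0.59; the remaining lags stay at or below 0.19.
The dominant spike at lag 7 indicates a seasonal period of 7.

7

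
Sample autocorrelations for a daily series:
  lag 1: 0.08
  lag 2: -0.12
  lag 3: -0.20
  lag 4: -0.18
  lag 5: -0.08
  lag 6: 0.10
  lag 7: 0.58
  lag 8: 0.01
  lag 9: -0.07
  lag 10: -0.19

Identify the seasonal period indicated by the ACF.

7

The largest autocorrelation is r_7 = 0.58; the remaining lags stay at or below 0.10.
The dominant spike at lag 7 indicates a seasonal period of 7.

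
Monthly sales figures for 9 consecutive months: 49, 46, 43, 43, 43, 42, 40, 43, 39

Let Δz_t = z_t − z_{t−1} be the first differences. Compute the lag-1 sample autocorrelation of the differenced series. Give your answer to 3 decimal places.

-0.347

First differences Δz: -3, -3, 0, 0, -1, -2, 3, -4
Mean of differences = -1.2500
Numerator Σ(Δz_t−Δz̄)(Δz_{t+1}−Δz̄) = -12.3125
Denominator Σ(Δz_t−Δz̄)² = 35.5000
r_1(Δz) = -12.3125 / 35.5000 = -0.347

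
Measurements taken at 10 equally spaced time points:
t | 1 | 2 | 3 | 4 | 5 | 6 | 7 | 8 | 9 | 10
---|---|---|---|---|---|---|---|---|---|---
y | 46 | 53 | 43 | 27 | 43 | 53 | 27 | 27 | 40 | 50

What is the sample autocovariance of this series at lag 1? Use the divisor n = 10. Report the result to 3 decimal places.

Mean ȳ = (46 + 53 + 43 + 27 + 43 + 53 + 27 + 27 + 40 + 50)/10 = 40.9000
Σ_{t=1}^{9}(y_t−ȳ)(y_{t+1}−ȳ) = 83.4900
γ_1 = 83.4900 / 10 = 8.349

8.349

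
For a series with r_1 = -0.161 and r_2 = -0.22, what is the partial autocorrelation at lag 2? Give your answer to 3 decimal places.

φ_{22} = (r_2 − r_1²) / (1 − r_1²)
r_1² = (-0.161)² = 0.025921
Numerator = -0.22 − 0.0259 = -0.2459; denominator = 1 − 0.0259 = 0.9741
φ_{22} = -0.2459 / 0.9741 = -0.252

-0.252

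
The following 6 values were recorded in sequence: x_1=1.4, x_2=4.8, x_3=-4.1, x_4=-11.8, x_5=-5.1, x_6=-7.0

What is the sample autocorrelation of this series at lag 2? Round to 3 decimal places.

Mean x̄ = (1.4 + 4.8 − 4.1 − 11.8 − 5.1 − 7.0)/6 = -3.6333
Deviations from mean: 5.0333, 8.4333, -0.4667, -8.1667, -1.4667, -3.3667
Σ(x_t−x̄)(x_{t+2}−x̄) = (-2.3489) + (-68.8722) + (0.6844) + (27.4944) = -43.0422
Denominator Σ(x_t−x̄)² = 176.8533
r_2 = -43.0422 / 176.8533 = -0.243

-0.243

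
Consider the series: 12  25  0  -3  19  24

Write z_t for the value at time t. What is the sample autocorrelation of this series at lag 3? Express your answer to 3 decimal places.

-0.076

Mean z̄ = (12 + 25 + 0 − 3 + 19 + 24)/6 = 12.8333
Deviations from mean: -0.8333, 12.1667, -12.8333, -15.8333, 6.1667, 11.1667
Σ(z_t−z̄)(z_{t+3}−z̄) = (13.1944) + (75.0278) + (-143.3056) = -55.0833
Denominator Σ(z_t−z̄)² = 726.8333
r_3 = -55.0833 / 726.8333 = -0.076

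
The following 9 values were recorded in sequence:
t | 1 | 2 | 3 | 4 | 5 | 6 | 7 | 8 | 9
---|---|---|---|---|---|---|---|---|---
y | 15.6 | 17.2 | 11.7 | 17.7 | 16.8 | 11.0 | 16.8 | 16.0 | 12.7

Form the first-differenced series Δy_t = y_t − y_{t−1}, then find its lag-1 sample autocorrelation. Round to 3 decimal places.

First differences Δy: 1.6, -5.5, 6.0, -0.9, -5.8, 5.8, -0.8, -3.3
Mean of differences = -0.3625
Numerator Σ(Δy_t−Δȳ)(Δy_{t+1}−Δȳ) = -78.1864
Denominator Σ(Δy_t−Δȳ)² = 147.3788
r_1(Δy) = -78.1864 / 147.3788 = -0.531

-0.531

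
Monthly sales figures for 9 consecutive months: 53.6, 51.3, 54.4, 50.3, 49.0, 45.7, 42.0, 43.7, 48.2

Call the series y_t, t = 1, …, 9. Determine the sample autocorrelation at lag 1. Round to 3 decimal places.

0.636

Mean ȳ = (53.6 + 51.3 + 54.4 + 50.3 + 49.0 + 45.7 + 42.0 + 43.7 + 48.2)/9 = 48.6889
Numerator Σ_{t=1}^{8}(y_t−ȳ)(y_{t+1}−ȳ) = 92.3099
Denominator Σ(y_t−ȳ)² = 145.0489
r_1 = 92.3099 / 145.0489 = 0.636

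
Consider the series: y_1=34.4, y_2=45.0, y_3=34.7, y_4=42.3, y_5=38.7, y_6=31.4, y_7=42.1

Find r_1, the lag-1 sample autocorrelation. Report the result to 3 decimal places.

Mean ȳ = (34.4 + 45.0 + 34.7 + 42.3 + 38.7 + 31.4 + 42.1)/7 = 38.3714
Deviations from mean: -3.9714, 6.6286, -3.6714, 3.9286, 0.3286, -6.9714, 3.7286
Σ(y_t−ȳ)(y_{t+1}−ȳ) = (-26.3249) + (-24.3363) + (-14.4235) + (1.2908) + (-2.2906) + (-25.9935) = -92.0780
Denominator Σ(y_t−ȳ)² = 151.2343
r_1 = -92.0780 / 151.2343 = -0.609

-0.609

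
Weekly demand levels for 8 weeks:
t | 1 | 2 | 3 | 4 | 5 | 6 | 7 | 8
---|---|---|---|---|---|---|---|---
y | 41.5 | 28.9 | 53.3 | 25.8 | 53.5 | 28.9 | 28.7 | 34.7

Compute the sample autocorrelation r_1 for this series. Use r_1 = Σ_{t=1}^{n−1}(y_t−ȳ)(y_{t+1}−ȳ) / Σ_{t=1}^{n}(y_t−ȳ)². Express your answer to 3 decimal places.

Mean ȳ = (41.5 + 28.9 + 53.3 + 25.8 + 53.5 + 28.9 + 28.7 + 34.7)/8 = 36.9125
Deviations from mean: 4.5875, -8.0125, 16.3875, -11.1125, 16.5875, -8.0125, -8.2125, -2.2125
Numerator Σ_{t=1}^{7}(y_t−ȳ)(y_{t+1}−ȳ) = -583.4314
Denominator Σ(y_t−ȳ)² = 888.9688
r_1 = -583.4314 / 888.9688 = -0.656

-0.656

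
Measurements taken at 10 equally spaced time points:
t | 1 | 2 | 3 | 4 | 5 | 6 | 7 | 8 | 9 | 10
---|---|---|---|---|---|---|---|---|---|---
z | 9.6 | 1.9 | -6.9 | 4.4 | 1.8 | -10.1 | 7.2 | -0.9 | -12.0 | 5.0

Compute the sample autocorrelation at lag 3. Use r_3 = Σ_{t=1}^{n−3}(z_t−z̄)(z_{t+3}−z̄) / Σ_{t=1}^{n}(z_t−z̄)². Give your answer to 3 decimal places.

Mean z̄ = (9.6 + 1.9 − 6.9 + 4.4 + 1.8 − 10.1 + 7.2 − 0.9 − 12.0 + 5.0)/10 = 0.0000
Σ(z_t−z̄)(z_{t+3}−z̄) = (42.2400) + (3.4200) + (69.6900) + (31.6800) + (-1.6200) + (121.2000) + (36.0000) = 302.6100
Denominator Σ(z_t−z̄)² = 489.6400
r_3 = 302.6100 / 489.6400 = 0.618

0.618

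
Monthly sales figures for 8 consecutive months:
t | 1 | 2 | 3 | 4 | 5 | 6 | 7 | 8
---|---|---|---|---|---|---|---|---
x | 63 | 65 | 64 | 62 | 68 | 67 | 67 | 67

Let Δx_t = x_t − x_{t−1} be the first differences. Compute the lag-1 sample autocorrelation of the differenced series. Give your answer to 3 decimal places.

-0.445

First differences Δx: 2, -1, -2, 6, -1, 0, 0
Mean of differences = 0.5714
Numerator Σ(Δx_t−Δx̄)(Δx_{t+1}−Δx̄) = -19.4694
Denominator Σ(Δx_t−Δx̄)² = 43.7143
r_1(Δx) = -19.4694 / 43.7143 = -0.445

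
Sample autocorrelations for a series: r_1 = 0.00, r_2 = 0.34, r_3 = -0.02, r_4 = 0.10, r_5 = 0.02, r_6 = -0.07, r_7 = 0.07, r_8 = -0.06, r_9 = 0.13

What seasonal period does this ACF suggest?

The largest autocorrelation is r_2 = 0.34; the remaining lags stay at or below 0.13.
The dominant spike at lag 2 indicates a seasonal period of 2.

2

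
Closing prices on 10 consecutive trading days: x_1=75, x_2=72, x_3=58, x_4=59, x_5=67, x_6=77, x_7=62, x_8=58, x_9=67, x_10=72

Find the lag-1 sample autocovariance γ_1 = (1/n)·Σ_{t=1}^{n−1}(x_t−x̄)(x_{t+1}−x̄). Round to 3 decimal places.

Mean x̄ = (75 + 72 + 58 + 59 + 67 + 77 + 62 + 58 + 67 + 72)/10 = 66.7000
Σ_{t=1}^{9}(x_t−x̄)(x_{t+1}−x̄) = 57.1100
γ_1 = 57.1100 / 10 = 5.711

5.711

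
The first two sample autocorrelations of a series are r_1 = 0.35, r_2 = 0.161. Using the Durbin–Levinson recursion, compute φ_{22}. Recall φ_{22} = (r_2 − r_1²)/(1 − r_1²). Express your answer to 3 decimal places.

φ_{22} = (r_2 − r_1²) / (1 − r_1²)
r_1² = (0.35)² = 0.1225
Numerator = 0.161 − 0.1225 = 0.0385; denominator = 1 − 0.1225 = 0.8775
φ_{22} = 0.0385 / 0.8775 = 0.044

0.044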